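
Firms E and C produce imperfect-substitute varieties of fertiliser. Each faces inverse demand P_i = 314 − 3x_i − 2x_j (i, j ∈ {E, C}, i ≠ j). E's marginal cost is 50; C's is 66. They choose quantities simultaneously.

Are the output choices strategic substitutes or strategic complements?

strategic substitutes

Firm E's profit: π = x_E(314 − 3x_E − 2x_C) − 50x_E.
∂π/∂x_E = 264 − 6x_E − 2x_C = 0 ⇒ x_E = 44 − (1/3)x_C.
The best-response slope dx_E/dx_C = −1/3 < 0: the reaction function is downward-sloping, so the choices are strategic substitutes.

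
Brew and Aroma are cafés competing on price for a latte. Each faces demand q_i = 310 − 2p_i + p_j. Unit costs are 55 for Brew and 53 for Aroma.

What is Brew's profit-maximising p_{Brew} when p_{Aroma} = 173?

148.25

Brew's profit: π = (p_{Brew} − 55)(310 − 2p_{Brew} + p_{Aroma}).
∂π/∂p_{Brew} = 420 − 4p_{Brew} + p_{Aroma} = 0 ⇒ p_{Brew} = 105 + 0.25p_{Aroma}.
At p_{Aroma} = 173: p_{Brew} = 105 + 0.25·173 = 148.25.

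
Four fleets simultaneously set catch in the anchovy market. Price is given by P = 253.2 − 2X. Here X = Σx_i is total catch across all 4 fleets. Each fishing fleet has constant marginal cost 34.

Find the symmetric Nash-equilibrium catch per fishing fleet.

A representative fishing fleet's profit is π_i = x_i(253.2 − 2X) − 34x_i, with X = x_i + Σ_{j≠i} x_j.
First-order condition: 219.2 − 4x_i − 2Σ_{j≠i} x_j = 0.
With identical fishing fleets, set every x_j = x: then 219.2 − 4x − 6x = 0, i.e. x = 219.2/10 = 21.92.

21.92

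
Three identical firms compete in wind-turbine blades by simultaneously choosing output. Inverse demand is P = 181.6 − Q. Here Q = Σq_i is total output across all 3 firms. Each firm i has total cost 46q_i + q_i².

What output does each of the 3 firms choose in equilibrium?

22.6

A representative firm's profit is π_i = q_i(181.6 − Q) − 46q_i − q_i², with Q = q_i + Σ_{j≠i} q_j.
First-order condition: 135.6 − 4q_i − Σ_{j≠i} q_j = 0.
In a symmetric equilibrium every firm chooses the same q, so Σ_{j≠i} q_j = 2q. The condition becomes 135.6 − 6q = 0, giving q = 135.6/6 = 22.6.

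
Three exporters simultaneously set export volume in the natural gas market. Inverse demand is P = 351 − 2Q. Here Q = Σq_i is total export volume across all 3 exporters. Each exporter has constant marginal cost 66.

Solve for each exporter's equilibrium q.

A representative exporter's profit is π_i = q_i(351 − 2Q) − 66q_i, with Q = q_i + Σ_{j≠i} q_j.
First-order condition: 285 − 4q_i − 2Σ_{j≠i} q_j = 0.
Imposing symmetry (q_j = q for all j) turns Σ_{j≠i} q_j into 2q, so 285 = 8q and q = 35.625.

35.625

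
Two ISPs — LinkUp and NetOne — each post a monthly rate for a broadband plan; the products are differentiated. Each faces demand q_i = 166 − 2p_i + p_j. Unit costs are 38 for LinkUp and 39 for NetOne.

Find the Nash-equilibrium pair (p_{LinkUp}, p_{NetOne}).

80.8, 81.2

LinkUp's profit: π = (p_{LinkUp} − 38)(166 − 2p_{LinkUp} + p_{NetOne}).
∂π/∂p_{LinkUp} = 242 − 4p_{LinkUp} + p_{NetOne} = 0 ⇒ p_{LinkUp} = 60.5 + 0.25p_{NetOne}.
Similarly p_{NetOne} = 61 + 0.25p_{LinkUp}.
Substituting the second reaction function into the first: p_{LinkUp} = 60.5 + 0.25(61 + 0.25p_{LinkUp}), which gives 0.9375p_{LinkUp} = 75.75 ⇒ p_{LinkUp} = 80.8.
Then p_{NetOne} = 61 + 0.25·80.8 = 81.2.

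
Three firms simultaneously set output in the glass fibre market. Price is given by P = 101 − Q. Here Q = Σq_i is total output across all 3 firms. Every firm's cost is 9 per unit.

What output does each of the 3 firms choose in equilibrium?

A representative firm's profit is π_i = q_i(101 − Q) − 9q_i, with Q = q_i + Σ_{j≠i} q_j.
First-order condition: 92 − 2q_i − Σ_{j≠i} q_j = 0.
With identical firms, set every q_j = q: then 92 − 2q − 2q = 0, i.e. q = 92/4 = 23.

23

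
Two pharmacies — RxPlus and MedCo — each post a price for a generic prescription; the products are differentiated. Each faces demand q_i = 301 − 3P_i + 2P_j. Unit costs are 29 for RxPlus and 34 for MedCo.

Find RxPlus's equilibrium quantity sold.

RxPlus's profit: π = (P_{RxPlus} − 29)(301 − 3P_{RxPlus} + 2P_{MedCo}).
∂π/∂P_{RxPlus} = 388 − 6P_{RxPlus} + 2P_{MedCo} = 0 ⇒ P_{RxPlus} = 194/3 + (1/3)P_{MedCo}.
Similarly P_{MedCo} = 403/6 + (1/3)P_{RxPlus}.
Solving the two reaction functions simultaneously: (1 − (1/3)(1/3))P_{RxPlus} = 194/3 + (1/3)·(403/6), so (8/9)P_{RxPlus} = 1567/18 and P_{RxPlus} = 97.9375.
Then P_{MedCo} = 403/6 + (1/3)·97.9375 = 99.8125.
q_{RxPlus} = 301 − 3·97.9375 + 2·99.8125 = 206.8125.

206.8125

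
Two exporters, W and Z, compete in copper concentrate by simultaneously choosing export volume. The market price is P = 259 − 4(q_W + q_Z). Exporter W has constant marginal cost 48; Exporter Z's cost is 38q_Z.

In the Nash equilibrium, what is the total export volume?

Exporter W's profit: π = q_W(259 − 4(q_W + q_Z)) − 48q_W.
∂π/∂q_W = 211 − 8q_W − 4q_Z = 0, so q_W = 26.375 − 0.5q_Z.
By the same steps for Z: q_Z = 27.625 − 0.5q_W.
Solving the two reaction functions simultaneously: (1 − (−0.5)(−0.5))q_W = 26.375 − 0.5·27.625, so 0.75q_W = 12.5625 and q_W = 16.75.
Then q_Z = 27.625 − 0.5·16.75 = 19.25.
Total export volume: 16.75 + 19.25 = 36.

36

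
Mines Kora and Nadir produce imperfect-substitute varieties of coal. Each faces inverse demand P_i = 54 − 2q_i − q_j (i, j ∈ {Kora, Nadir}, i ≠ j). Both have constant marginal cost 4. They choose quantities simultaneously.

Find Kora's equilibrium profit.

Mine Kora's profit: π = q_{Kora}(54 − 2q_{Kora} − q_{Nadir}) − 4q_{Kora}.
∂π/∂q_{Kora} = 50 − 4q_{Kora} − q_{Nadir} = 0 ⇒ q_{Kora} = 12.5 − 0.25q_{Nadir}.
Setting q_{Kora} = q_{Nadir} in the reaction function: q_{Kora} = 12.5 − 0.25q_{Kora}, so q_{Kora} = 12.5 / 1.25 = 10.
P_{Kora} = 54 − 2·10 − 10 = 24.
Profit = (24 − 4)·10 = 200.

200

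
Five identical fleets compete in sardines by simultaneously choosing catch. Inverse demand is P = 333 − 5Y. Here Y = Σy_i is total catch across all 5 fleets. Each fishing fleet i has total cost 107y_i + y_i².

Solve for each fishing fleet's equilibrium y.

7.0625

A representative fishing fleet's profit is π_i = y_i(333 − 5Y) − 107y_i − y_i², with Y = y_i + Σ_{j≠i} y_j.
First-order condition: 226 − 12y_i − 5Σ_{j≠i} y_j = 0.
In a symmetric equilibrium every fishing fleet chooses the same y, so Σ_{j≠i} y_j = 4y. The condition becomes 226 − 32y = 0, giving y = 226/32 = 7.0625.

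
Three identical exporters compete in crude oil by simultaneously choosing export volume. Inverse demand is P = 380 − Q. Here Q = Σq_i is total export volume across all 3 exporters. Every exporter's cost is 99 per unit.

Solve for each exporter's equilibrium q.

70.25

A representative exporter's profit is π_i = q_i(380 − Q) − 99q_i, with Q = q_i + Σ_{j≠i} q_j.
First-order condition: 281 − 2q_i − Σ_{j≠i} q_j = 0.
In a symmetric equilibrium every exporter chooses the same q, so Σ_{j≠i} q_j = 2q. The condition becomes 281 − 4q = 0, giving q = 281/4 = 70.25.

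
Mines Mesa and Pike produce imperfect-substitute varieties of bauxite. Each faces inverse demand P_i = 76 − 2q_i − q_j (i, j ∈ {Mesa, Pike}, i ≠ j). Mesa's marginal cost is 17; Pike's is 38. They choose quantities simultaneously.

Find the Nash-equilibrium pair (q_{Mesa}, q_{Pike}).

Mine Mesa's profit: π = q_{Mesa}(76 − 2q_{Mesa} − q_{Pike}) − 17q_{Mesa}.
∂π/∂q_{Mesa} = 59 − 4q_{Mesa} − q_{Pike} = 0 ⇒ q_{Mesa} = 14.75 − 0.25q_{Pike}.
Similarly q_{Pike} = 9.5 − 0.25q_{Mesa}.
Substituting the second reaction function into the first: q_{Mesa} = 14.75 − 0.25(9.5 − 0.25q_{Mesa}), which gives 0.9375q_{Mesa} = 12.375 ⇒ q_{Mesa} = 13.2.
Then q_{Pike} = 9.5 − 0.25·13.2 = 6.2.

13.2, 6.2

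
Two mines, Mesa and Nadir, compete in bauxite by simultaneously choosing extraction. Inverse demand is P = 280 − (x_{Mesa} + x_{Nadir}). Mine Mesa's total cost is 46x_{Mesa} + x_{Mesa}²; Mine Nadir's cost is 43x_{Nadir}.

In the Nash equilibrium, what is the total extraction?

Mine Mesa's profit: π = x_{Mesa}(280 − (x_{Mesa} + x_{Nadir})) − 46x_{Mesa} − x_{Mesa}².
∂π/∂x_{Mesa} = 234 − 4x_{Mesa} − x_{Nadir} = 0, so x_{Mesa} = 58.5 − 0.25x_{Nadir}.
For Nadir: ∂π/∂x_{Nadir} = 237 − 2x_{Nadir} − x_{Mesa} = 0 ⇒ x_{Nadir} = 118.5 − 0.5x_{Mesa}.
Plugging x_{Nadir} into Mesa's best response: x_{Mesa} = 58.5 − 0.25(118.5 − 0.5x_{Mesa}) ⇒ 0.875x_{Mesa} = 28.875, so x_{Mesa} = 33.
Then x_{Nadir} = 118.5 − 0.5·33 = 102.
Total extraction: 33 + 102 = 135.

135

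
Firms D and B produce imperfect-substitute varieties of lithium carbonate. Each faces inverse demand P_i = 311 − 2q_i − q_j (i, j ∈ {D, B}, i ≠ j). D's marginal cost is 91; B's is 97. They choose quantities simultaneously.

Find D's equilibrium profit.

Firm D's profit: π = q_D(311 − 2q_D − q_B) − 91q_D.
∂π/∂q_D = 220 − 4q_D − q_B = 0 ⇒ q_D = 55 − 0.25q_B.
Similarly q_B = 53.5 − 0.25q_D.
Substituting the second reaction function into the first: q_D = 55 − 0.25(53.5 − 0.25q_D), which gives 0.9375q_D = 41.625 ⇒ q_D = 44.4.
Then q_B = 53.5 − 0.25·44.4 = 42.4.
P_D = 311 − 2·44.4 − 42.4 = 179.8.
Profit = (179.8 − 91)·44.4 = 3942.72.

3942.72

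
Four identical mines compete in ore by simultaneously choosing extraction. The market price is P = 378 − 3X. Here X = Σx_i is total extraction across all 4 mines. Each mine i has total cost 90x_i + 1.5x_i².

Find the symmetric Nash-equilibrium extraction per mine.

A representative mine's profit is π_i = x_i(378 − 3X) − 90x_i − 1.5x_i², with X = x_i + Σ_{j≠i} x_j.
First-order condition: 288 − 9x_i − 3Σ_{j≠i} x_j = 0.
Imposing symmetry (x_j = x for all j) turns Σ_{j≠i} x_j into 3x, so 288 = 18x and x = 16.

16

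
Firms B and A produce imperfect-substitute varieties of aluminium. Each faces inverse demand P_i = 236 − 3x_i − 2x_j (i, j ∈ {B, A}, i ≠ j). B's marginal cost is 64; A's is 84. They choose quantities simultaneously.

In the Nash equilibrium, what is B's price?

132.25

Firm B's profit: π = x_B(236 − 3x_B − 2x_A) − 64x_B.
∂π/∂x_B = 172 − 6x_B − 2x_A = 0 ⇒ x_B = 86/3 − (1/3)x_A.
Similarly x_A = 76/3 − (1/3)x_B.
Plugging x_A into B's best response: x_B = 86/3 − (1/3)(76/3 − (1/3)x_B) ⇒ (8/9)x_B = 182/9, so x_B = 22.75.
Then x_A = 76/3 − (1/3)·22.75 = 17.75.
P_B = 236 − 3·22.75 − 2·17.75 = 132.25.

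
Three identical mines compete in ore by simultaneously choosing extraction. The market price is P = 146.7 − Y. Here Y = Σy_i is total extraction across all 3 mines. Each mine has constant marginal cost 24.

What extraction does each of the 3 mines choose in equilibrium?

A representative mine's profit is π_i = y_i(146.7 − Y) − 24y_i, with Y = y_i + Σ_{j≠i} y_j.
First-order condition: 122.7 − 2y_i − Σ_{j≠i} y_j = 0.
With identical mines, set every y_j = y: then 122.7 − 2y − 2y = 0, i.e. y = 122.7/4 = 30.675.

30.675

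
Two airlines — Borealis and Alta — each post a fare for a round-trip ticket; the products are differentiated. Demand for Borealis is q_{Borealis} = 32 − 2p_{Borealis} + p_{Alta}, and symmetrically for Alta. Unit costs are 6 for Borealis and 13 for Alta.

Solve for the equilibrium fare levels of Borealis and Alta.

Borealis's profit: π = (p_{Borealis} − 6)(32 − 2p_{Borealis} + p_{Alta}).
∂π/∂p_{Borealis} = 44 − 4p_{Borealis} + p_{Alta} = 0 ⇒ p_{Borealis} = 11 + 0.25p_{Alta}.
Similarly p_{Alta} = 14.5 + 0.25p_{Borealis}.
Solving the two reaction functions simultaneously: (1 − (0.25)(0.25))p_{Borealis} = 11 + 0.25·14.5, so 0.9375p_{Borealis} = 14.625 and p_{Borealis} = 15.6.
Then p_{Alta} = 14.5 + 0.25·15.6 = 18.4.

15.6, 18.4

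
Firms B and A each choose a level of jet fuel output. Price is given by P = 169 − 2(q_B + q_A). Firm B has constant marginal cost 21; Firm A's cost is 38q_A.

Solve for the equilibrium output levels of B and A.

27.5, 19

Firm B's profit: π = q_B(169 − 2(q_B + q_A)) − 21q_B.
∂π/∂q_B = 148 − 4q_B − 2q_A = 0, so q_B = 37 − 0.5q_A.
By the same steps for A: q_A = 32.75 − 0.5q_B.
Substituting the second reaction function into the first: q_B = 37 − 0.5(32.75 − 0.5q_B), which gives 0.75q_B = 20.625 ⇒ q_B = 27.5.
Then q_A = 32.75 − 0.5·27.5 = 19.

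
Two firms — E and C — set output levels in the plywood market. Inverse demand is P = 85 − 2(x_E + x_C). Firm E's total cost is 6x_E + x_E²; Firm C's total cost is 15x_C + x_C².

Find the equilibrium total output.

Firm E's profit: π = x_E(85 − 2(x_E + x_C)) − 6x_E − x_E².
∂π/∂x_E = 79 − 6x_E − 2x_C = 0, so x_E = 79/6 − (1/3)x_C.
By the same steps for C: x_C = 35/3 − (1/3)x_E.
Substituting the second reaction function into the first: x_E = 79/6 − (1/3)(35/3 − (1/3)x_E), which gives (8/9)x_E = 167/18 ⇒ x_E = 10.4375.
Then x_C = 35/3 − (1/3)·10.4375 = 8.1875.
Total output: 10.4375 + 8.1875 = 18.625.

18.625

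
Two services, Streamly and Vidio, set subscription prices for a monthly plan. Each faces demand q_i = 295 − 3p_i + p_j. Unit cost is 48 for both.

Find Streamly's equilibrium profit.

Streamly's profit: π = (p_{Streamly} − 48)(295 − 3p_{Streamly} + p_{Vidio}).
∂π/∂p_{Streamly} = 439 − 6p_{Streamly} + p_{Vidio} = 0 ⇒ p_{Streamly} = 439/6 + (1/6)p_{Vidio}.
By symmetry p_{Vidio} = p_{Streamly}; substituting into the reaction function, (5/6)p_{Streamly} = 439/6 and p_{Streamly} = 87.8.
q_{Streamly} = 295 − 3·87.8 + 87.8 = 119.4.
Profit = (87.8 − 48)·119.4 = 4752.12.

4752.12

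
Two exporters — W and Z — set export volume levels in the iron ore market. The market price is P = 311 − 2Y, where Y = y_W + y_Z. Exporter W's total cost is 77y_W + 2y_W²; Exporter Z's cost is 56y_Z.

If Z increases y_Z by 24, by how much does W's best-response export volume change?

-6

Exporter W's profit: π = y_W(311 − 2(y_W + y_Z)) − 77y_W − 2y_W².
∂π/∂y_W = 234 − 8y_W − 2y_Z = 0, so y_W = 29.25 − 0.25y_Z.
The reaction-function slope is −0.25, so a 24-unit rise in y_Z moves y_W by −0.25 × 24 = −6. W's best response falls — the actions are strategic substitutes.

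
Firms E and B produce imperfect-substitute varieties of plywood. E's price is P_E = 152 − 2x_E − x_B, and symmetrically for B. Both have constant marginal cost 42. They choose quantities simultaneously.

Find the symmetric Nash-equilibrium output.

Firm E's profit: π = x_E(152 − 2x_E − x_B) − 42x_E.
∂π/∂x_E = 110 − 4x_E − x_B = 0 ⇒ x_E = 27.5 − 0.25x_B.
The game is symmetric, so in equilibrium x_B = x_E: the reaction function gives 1.25x_E = 27.5, hence x_E = 22.

22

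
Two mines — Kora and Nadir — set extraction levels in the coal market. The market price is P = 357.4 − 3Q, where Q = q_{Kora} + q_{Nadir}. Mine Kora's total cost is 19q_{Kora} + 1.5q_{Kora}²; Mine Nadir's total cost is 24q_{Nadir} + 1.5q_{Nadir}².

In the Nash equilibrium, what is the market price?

189.45

Mine Kora's profit: π = q_{Kora}(357.4 − 3(q_{Kora} + q_{Nadir})) − 19q_{Kora} − 1.5q_{Kora}².
∂π/∂q_{Kora} = 338.4 − 9q_{Kora} − 3q_{Nadir} = 0, so q_{Kora} = 37.6 − (1/3)q_{Nadir}.
By the same steps for Nadir: q_{Nadir} = 1667/45 − (1/3)q_{Kora}.
Solving the two reaction functions simultaneously: (1 − (−1/3)(−1/3))q_{Kora} = 37.6 − (1/3)·(1667/45), so (8/9)q_{Kora} = 3409/135 and q_{Kora} = 3409/120.
Then q_{Nadir} = 1667/45 − (1/3)·(3409/120) = 27.575.
Equilibrium price: P = 357.4 − 3·(3359/60) = 189.45.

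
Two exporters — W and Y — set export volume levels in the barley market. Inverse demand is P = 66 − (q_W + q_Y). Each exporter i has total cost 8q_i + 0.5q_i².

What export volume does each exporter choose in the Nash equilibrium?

14.5

Exporter W's profit: π = q_W(66 − (q_W + q_Y)) − 8q_W − 0.5q_W².
∂π/∂q_W = 58 − 3q_W − q_Y = 0, so q_W = 58/3 − (1/3)q_Y.
Setting q_W = q_Y in the reaction function: q_W = 58/3 − (1/3)q_W, so q_W = (58/3) / (4/3) = 14.5.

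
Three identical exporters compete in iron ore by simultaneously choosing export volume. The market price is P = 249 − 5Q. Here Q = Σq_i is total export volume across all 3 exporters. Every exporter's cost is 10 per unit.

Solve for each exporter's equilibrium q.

A representative exporter's profit is π_i = q_i(249 − 5Q) − 10q_i, with Q = q_i + Σ_{j≠i} q_j.
First-order condition: 239 − 10q_i − 5Σ_{j≠i} q_j = 0.
In a symmetric equilibrium every exporter chooses the same q, so Σ_{j≠i} q_j = 2q. The condition becomes 239 − 20q = 0, giving q = 239/20 = 11.95.

11.95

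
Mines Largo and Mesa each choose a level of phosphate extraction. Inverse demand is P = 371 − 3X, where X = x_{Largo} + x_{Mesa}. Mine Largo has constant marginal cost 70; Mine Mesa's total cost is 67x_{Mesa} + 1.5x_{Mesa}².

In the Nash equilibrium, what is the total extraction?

Mine Largo's profit: π = x_{Largo}(371 − 3(x_{Largo} + x_{Mesa})) − 70x_{Largo}.
∂π/∂x_{Largo} = 301 − 6x_{Largo} − 3x_{Mesa} = 0, so x_{Largo} = 301/6 − 0.5x_{Mesa}.
For Mesa: ∂π/∂x_{Mesa} = 304 − 9x_{Mesa} − 3x_{Largo} = 0 ⇒ x_{Mesa} = 304/9 − (1/3)x_{Largo}.
Substituting the second reaction function into the first: x_{Largo} = 301/6 − 0.5(304/9 − (1/3)x_{Largo}), which gives (5/6)x_{Largo} = 599/18 ⇒ x_{Largo} = 599/15.
Then x_{Mesa} = 304/9 − (1/3)·(599/15) = 307/15.
Total extraction: 599/15 + 307/15 = 60.4.

60.4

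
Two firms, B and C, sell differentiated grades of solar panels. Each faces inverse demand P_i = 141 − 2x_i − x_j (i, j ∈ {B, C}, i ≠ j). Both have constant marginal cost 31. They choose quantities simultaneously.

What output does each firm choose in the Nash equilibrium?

22

Firm B's profit: π = x_B(141 − 2x_B − x_C) − 31x_B.
∂π/∂x_B = 110 − 4x_B − x_C = 0 ⇒ x_B = 27.5 − 0.25x_C.
Setting x_B = x_C in the reaction function: x_B = 27.5 − 0.25x_B, so x_B = 27.5 / 1.25 = 22.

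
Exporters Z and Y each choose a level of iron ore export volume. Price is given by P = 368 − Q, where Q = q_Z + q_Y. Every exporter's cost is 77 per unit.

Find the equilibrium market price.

174

Exporter Z's profit: π = q_Z(368 − (q_Z + q_Y)) − 77q_Z.
∂π/∂q_Z = 291 − 2q_Z − q_Y = 0, so q_Z = 145.5 − 0.5q_Y.
The game is symmetric, so in equilibrium q_Y = q_Z: the reaction function gives 1.5q_Z = 145.5, hence q_Z = 97.
Equilibrium price: P = 368 − 194 = 174.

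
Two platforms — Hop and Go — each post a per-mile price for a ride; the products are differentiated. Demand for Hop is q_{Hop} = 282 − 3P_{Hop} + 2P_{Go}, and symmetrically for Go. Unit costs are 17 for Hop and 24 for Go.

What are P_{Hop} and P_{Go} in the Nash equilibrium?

84.5625, 87.1875

Hop's profit: π = (P_{Hop} − 17)(282 − 3P_{Hop} + 2P_{Go}).
∂π/∂P_{Hop} = 333 − 6P_{Hop} + 2P_{Go} = 0 ⇒ P_{Hop} = 55.5 + (1/3)P_{Go}.
Similarly P_{Go} = 59 + (1/3)P_{Hop}.
Solving the two reaction functions simultaneously: (1 − (1/3)(1/3))P_{Hop} = 55.5 + (1/3)·59, so (8/9)P_{Hop} = 451/6 and P_{Hop} = 84.5625.
Then P_{Go} = 59 + (1/3)·84.5625 = 87.1875.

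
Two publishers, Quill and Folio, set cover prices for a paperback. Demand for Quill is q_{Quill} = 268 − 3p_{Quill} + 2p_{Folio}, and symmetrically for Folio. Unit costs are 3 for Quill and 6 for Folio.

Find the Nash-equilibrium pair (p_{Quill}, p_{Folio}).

Quill's profit: π = (p_{Quill} − 3)(268 − 3p_{Quill} + 2p_{Folio}).
∂π/∂p_{Quill} = 277 − 6p_{Quill} + 2p_{Folio} = 0 ⇒ p_{Quill} = 277/6 + (1/3)p_{Folio}.
Similarly p_{Folio} = 143/3 + (1/3)p_{Quill}.
Solving the two reaction functions simultaneously: (1 − (1/3)(1/3))p_{Quill} = 277/6 + (1/3)·(143/3), so (8/9)p_{Quill} = 1117/18 and p_{Quill} = 69.8125.
Then p_{Folio} = 143/3 + (1/3)·69.8125 = 70.9375.

69.8125, 70.9375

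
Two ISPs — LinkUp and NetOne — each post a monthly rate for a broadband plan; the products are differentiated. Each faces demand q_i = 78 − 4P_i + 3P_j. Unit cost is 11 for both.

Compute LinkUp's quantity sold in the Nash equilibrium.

53.6

LinkUp's profit: π = (P_{LinkUp} − 11)(78 − 4P_{LinkUp} + 3P_{NetOne}).
∂π/∂P_{LinkUp} = 122 − 8P_{LinkUp} + 3P_{NetOne} = 0 ⇒ P_{LinkUp} = 15.25 + 0.375P_{NetOne}.
The game is symmetric, so in equilibrium P_{NetOne} = P_{LinkUp}: the reaction function gives 0.625P_{LinkUp} = 15.25, hence P_{LinkUp} = 24.4.
q_{LinkUp} = 78 − 4·24.4 + 3·24.4 = 53.6.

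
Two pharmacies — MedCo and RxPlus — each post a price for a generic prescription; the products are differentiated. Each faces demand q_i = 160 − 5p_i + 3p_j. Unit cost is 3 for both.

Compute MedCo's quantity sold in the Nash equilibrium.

MedCo's profit: π = (p_{MedCo} − 3)(160 − 5p_{MedCo} + 3p_{RxPlus}).
∂π/∂p_{MedCo} = 175 − 10p_{MedCo} + 3p_{RxPlus} = 0 ⇒ p_{MedCo} = 17.5 + 0.3p_{RxPlus}.
The game is symmetric, so in equilibrium p_{RxPlus} = p_{MedCo}: the reaction function gives 0.7p_{MedCo} = 17.5, hence p_{MedCo} = 25.
q_{MedCo} = 160 − 5·25 + 3·25 = 110.

110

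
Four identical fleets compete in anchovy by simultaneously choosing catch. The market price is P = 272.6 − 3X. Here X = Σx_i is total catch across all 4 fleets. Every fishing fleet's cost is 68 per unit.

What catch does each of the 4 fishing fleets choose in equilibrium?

A representative fishing fleet's profit is π_i = x_i(272.6 − 3X) − 68x_i, with X = x_i + Σ_{j≠i} x_j.
First-order condition: 204.6 − 6x_i − 3Σ_{j≠i} x_j = 0.
Imposing symmetry (x_j = x for all j) turns Σ_{j≠i} x_j into 3x, so 204.6 = 15x and x = 13.64.

13.64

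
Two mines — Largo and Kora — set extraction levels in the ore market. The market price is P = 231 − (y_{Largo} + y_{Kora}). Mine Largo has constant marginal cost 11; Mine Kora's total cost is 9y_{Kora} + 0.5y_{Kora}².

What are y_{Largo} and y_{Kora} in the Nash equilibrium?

87.6, 44.8

Mine Largo's profit: π = y_{Largo}(231 − (y_{Largo} + y_{Kora})) − 11y_{Largo}.
∂π/∂y_{Largo} = 220 − 2y_{Largo} − y_{Kora} = 0, so y_{Largo} = 110 − 0.5y_{Kora}.
For Kora: ∂π/∂y_{Kora} = 222 − 3y_{Kora} − y_{Largo} = 0 ⇒ y_{Kora} = 74 − (1/3)y_{Largo}.
Solving the two reaction functions simultaneously: (1 − (−0.5)(−1/3))y_{Largo} = 110 − 0.5·74, so (5/6)y_{Largo} = 73 and y_{Largo} = 87.6.
Then y_{Kora} = 74 − (1/3)·87.6 = 44.8.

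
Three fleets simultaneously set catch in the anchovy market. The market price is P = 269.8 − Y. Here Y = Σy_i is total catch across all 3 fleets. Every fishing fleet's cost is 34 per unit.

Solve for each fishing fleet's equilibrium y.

58.95

A representative fishing fleet's profit is π_i = y_i(269.8 − Y) − 34y_i, with Y = y_i + Σ_{j≠i} y_j.
First-order condition: 235.8 − 2y_i − Σ_{j≠i} y_j = 0.
With identical fishing fleets, set every y_j = y: then 235.8 − 2y − 2y = 0, i.e. y = 235.8/4 = 58.95.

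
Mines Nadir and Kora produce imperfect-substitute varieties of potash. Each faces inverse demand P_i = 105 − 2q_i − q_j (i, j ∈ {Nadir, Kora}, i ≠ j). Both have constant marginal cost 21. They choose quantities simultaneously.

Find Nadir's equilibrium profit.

Mine Nadir's profit: π = q_{Nadir}(105 − 2q_{Nadir} − q_{Kora}) − 21q_{Nadir}.
∂π/∂q_{Nadir} = 84 − 4q_{Nadir} − q_{Kora} = 0 ⇒ q_{Nadir} = 21 − 0.25q_{Kora}.
By symmetry q_{Kora} = q_{Nadir}; substituting into the reaction function, 1.25q_{Nadir} = 21 and q_{Nadir} = 16.8.
P_{Nadir} = 105 − 2·16.8 − 16.8 = 54.6.
Profit = (54.6 − 21)·16.8 = 564.48.

564.48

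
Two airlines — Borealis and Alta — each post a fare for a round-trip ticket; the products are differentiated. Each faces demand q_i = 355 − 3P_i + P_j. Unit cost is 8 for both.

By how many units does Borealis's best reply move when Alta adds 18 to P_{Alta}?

3

Borealis's profit: π = (P_{Borealis} − 8)(355 − 3P_{Borealis} + P_{Alta}).
∂π/∂P_{Borealis} = 379 − 6P_{Borealis} + P_{Alta} = 0 ⇒ P_{Borealis} = 379/6 + (1/6)P_{Alta}.
The reaction-function slope is 1/6, so an 18-unit rise in P_{Alta} moves P_{Borealis} by 1/6 × 18 = 3. Borealis's best response rises — the actions are strategic complements.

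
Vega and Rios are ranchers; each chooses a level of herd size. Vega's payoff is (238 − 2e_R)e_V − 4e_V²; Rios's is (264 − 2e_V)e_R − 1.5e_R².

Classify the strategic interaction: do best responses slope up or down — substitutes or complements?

strategic substitutes

Expanding Vega's payoff: 238e_V − 2e_Re_V − 4e_V².
∂π/∂e_V = 238 − 2e_R − 8e_V = 0, so e_V = 29.75 − 0.25e_R.
The best-response slope de_V/de_R = −0.25 < 0: the reaction function is downward-sloping, so the choices are strategic substitutes.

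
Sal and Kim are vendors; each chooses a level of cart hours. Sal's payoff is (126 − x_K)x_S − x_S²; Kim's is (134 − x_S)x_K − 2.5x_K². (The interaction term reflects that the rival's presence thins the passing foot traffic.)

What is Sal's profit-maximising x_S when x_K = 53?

36.5

Expanding Sal's payoff: 126x_S − x_Kx_S − x_S².
∂π/∂x_S = 126 − x_K − 2x_S = 0, so x_S = 63 − 0.5x_K.
At x_K = 53: x_S = 63 − 0.5·53 = 36.5.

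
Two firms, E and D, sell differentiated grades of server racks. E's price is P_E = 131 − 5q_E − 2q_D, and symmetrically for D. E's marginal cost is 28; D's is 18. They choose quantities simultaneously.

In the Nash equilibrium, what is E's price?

Firm E's profit: π = q_E(131 − 5q_E − 2q_D) − 28q_E.
∂π/∂q_E = 103 − 10q_E − 2q_D = 0 ⇒ q_E = 10.3 − 0.2q_D.
Similarly q_D = 11.3 − 0.2q_E.
Substituting the second reaction function into the first: q_E = 10.3 − 0.2(11.3 − 0.2q_E), which gives 0.96q_E = 8.04 ⇒ q_E = 8.375.
Then q_D = 11.3 − 0.2·8.375 = 9.625.
P_E = 131 − 5·8.375 − 2·9.625 = 69.875.

69.875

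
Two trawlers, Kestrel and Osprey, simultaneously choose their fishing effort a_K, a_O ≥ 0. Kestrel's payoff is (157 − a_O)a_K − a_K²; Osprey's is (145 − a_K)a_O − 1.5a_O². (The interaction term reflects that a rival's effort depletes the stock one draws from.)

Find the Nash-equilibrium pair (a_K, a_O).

Expanding Kestrel's payoff: 157a_K − a_Oa_K − a_K².
∂π/∂a_K = 157 − a_O − 2a_K = 0, so a_K = 78.5 − 0.5a_O.
Likewise for Osprey: a_O = 145/3 − (1/3)a_K.
Substituting the second reaction function into the first: a_K = 78.5 − 0.5(145/3 − (1/3)a_K), which gives (5/6)a_K = 163/3 ⇒ a_K = 65.2.
Then a_O = 145/3 − (1/3)·65.2 = 26.6.

65.2, 26.6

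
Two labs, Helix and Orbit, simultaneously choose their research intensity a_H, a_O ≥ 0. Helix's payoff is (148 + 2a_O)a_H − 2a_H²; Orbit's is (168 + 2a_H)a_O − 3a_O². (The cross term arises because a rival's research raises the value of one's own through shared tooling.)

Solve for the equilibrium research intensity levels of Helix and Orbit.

Expanding Helix's payoff: 148a_H + 2a_Oa_H − 2a_H².
∂π/∂a_H = 148 + 2a_O − 4a_H = 0, so a_H = 37 + 0.5a_O.
Likewise for Orbit: a_O = 28 + (1/3)a_H.
Plugging a_O into Helix's best response: a_H = 37 + 0.5(28 + (1/3)a_H) ⇒ (5/6)a_H = 51, so a_H = 61.2.
Then a_O = 28 + (1/3)·61.2 = 48.4.

61.2, 48.4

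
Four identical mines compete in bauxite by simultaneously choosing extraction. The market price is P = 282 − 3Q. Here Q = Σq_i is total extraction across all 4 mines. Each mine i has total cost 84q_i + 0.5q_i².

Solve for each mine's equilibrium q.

12.375

A representative mine's profit is π_i = q_i(282 − 3Q) − 84q_i − 0.5q_i², with Q = q_i + Σ_{j≠i} q_j.
First-order condition: 198 − 7q_i − 3Σ_{j≠i} q_j = 0.
In a symmetric equilibrium every mine chooses the same q, so Σ_{j≠i} q_j = 3q. The condition becomes 198 − 16q = 0, giving q = 198/16 = 12.375.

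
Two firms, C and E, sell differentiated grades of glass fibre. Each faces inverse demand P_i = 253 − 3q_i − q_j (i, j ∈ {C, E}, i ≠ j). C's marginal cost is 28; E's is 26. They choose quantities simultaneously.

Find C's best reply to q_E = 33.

Firm C's profit: π = q_C(253 − 3q_C − q_E) − 28q_C.
∂π/∂q_C = 225 − 6q_C − q_E = 0 ⇒ q_C = 37.5 − (1/6)q_E.
At q_E = 33: q_C = 37.5 − (1/6)·33 = 32.

32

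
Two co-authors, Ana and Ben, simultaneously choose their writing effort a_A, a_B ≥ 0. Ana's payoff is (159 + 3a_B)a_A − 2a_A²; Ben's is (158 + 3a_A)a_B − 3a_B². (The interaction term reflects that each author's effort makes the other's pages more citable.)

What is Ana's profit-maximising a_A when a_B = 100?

114.75

Expanding Ana's payoff: 159a_A + 3a_Ba_A − 2a_A².
∂π/∂a_A = 159 + 3a_B − 4a_A = 0, so a_A = 39.75 + 0.75a_B.
At a_B = 100: a_A = 39.75 + 0.75·100 = 114.75.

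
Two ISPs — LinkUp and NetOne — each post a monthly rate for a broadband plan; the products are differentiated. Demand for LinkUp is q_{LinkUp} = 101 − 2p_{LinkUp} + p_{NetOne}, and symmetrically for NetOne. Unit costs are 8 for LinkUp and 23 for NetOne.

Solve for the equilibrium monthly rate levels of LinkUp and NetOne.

LinkUp's profit: π = (p_{LinkUp} − 8)(101 − 2p_{LinkUp} + p_{NetOne}).
∂π/∂p_{LinkUp} = 117 − 4p_{LinkUp} + p_{NetOne} = 0 ⇒ p_{LinkUp} = 29.25 + 0.25p_{NetOne}.
Similarly p_{NetOne} = 36.75 + 0.25p_{LinkUp}.
Solving the two reaction functions simultaneously: (1 − (0.25)(0.25))p_{LinkUp} = 29.25 + 0.25·36.75, so 0.9375p_{LinkUp} = 38.4375 and p_{LinkUp} = 41.
Then p_{NetOne} = 36.75 + 0.25·41 = 47.

41, 47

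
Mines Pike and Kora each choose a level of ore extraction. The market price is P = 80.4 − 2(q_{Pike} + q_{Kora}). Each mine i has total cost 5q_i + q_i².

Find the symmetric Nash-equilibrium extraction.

9.425

Mine Pike's profit: π = q_{Pike}(80.4 − 2(q_{Pike} + q_{Kora})) − 5q_{Pike} − q_{Pike}².
∂π/∂q_{Pike} = 75.4 − 6q_{Pike} − 2q_{Kora} = 0, so q_{Pike} = 377/30 − (1/3)q_{Kora}.
By symmetry q_{Kora} = q_{Pike}; substituting into the reaction function, (4/3)q_{Pike} = 377/30 and q_{Pike} = 9.425.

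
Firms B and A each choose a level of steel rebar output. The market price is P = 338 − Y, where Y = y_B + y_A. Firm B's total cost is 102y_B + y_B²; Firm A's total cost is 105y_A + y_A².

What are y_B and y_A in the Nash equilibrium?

Firm B's profit: π = y_B(338 − (y_B + y_A)) − 102y_B − y_B².
∂π/∂y_B = 236 − 4y_B − y_A = 0, so y_B = 59 − 0.25y_A.
By the same steps for A: y_A = 58.25 − 0.25y_B.
Solving the two reaction functions simultaneously: (1 − (−0.25)(−0.25))y_B = 59 − 0.25·58.25, so 0.9375y_B = 44.4375 and y_B = 47.4.
Then y_A = 58.25 − 0.25·47.4 = 46.4.

47.4, 46.4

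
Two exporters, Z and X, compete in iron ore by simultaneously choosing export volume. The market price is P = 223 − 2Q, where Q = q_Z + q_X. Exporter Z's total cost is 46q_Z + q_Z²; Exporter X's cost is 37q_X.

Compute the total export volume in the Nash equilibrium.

54.9

Exporter Z's profit: π = q_Z(223 − 2(q_Z + q_X)) − 46q_Z − q_Z².
∂π/∂q_Z = 177 − 6q_Z − 2q_X = 0, so q_Z = 29.5 − (1/3)q_X.
For X: ∂π/∂q_X = 186 − 4q_X − 2q_Z = 0 ⇒ q_X = 46.5 − 0.5q_Z.
Substituting the second reaction function into the first: q_Z = 29.5 − (1/3)(46.5 − 0.5q_Z), which gives (5/6)q_Z = 14 ⇒ q_Z = 16.8.
Then q_X = 46.5 − 0.5·16.8 = 38.1.
Total export volume: 16.8 + 38.1 = 54.9.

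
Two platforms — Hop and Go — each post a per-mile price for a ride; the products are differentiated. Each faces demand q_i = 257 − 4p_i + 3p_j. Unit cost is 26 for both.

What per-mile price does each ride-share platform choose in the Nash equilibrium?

Hop's profit: π = (p_{Hop} − 26)(257 − 4p_{Hop} + 3p_{Go}).
∂π/∂p_{Hop} = 361 − 8p_{Hop} + 3p_{Go} = 0 ⇒ p_{Hop} = 45.125 + 0.375p_{Go}.
Setting p_{Hop} = p_{Go} in the reaction function: p_{Hop} = 45.125 + 0.375p_{Hop}, so p_{Hop} = 45.125 / 0.625 = 72.2.

72.2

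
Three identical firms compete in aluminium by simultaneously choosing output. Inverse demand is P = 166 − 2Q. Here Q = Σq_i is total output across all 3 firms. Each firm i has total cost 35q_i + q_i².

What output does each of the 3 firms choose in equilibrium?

A representative firm's profit is π_i = q_i(166 − 2Q) − 35q_i − q_i², with Q = q_i + Σ_{j≠i} q_j.
First-order condition: 131 − 6q_i − 2Σ_{j≠i} q_j = 0.
With identical firms, set every q_j = q: then 131 − 6q − 4q = 0, i.e. q = 131/10 = 13.1.

13.1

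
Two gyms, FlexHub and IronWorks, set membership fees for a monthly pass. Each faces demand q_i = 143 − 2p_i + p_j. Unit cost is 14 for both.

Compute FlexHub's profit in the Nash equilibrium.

FlexHub's profit: π = (p_{FlexHub} − 14)(143 − 2p_{FlexHub} + p_{IronWorks}).
∂π/∂p_{FlexHub} = 171 − 4p_{FlexHub} + p_{IronWorks} = 0 ⇒ p_{FlexHub} = 42.75 + 0.25p_{IronWorks}.
By symmetry p_{IronWorks} = p_{FlexHub}; substituting into the reaction function, 0.75p_{FlexHub} = 42.75 and p_{FlexHub} = 57.
q_{FlexHub} = 143 − 2·57 + 57 = 86.
Profit = (57 − 14)·86 = 3698.

3698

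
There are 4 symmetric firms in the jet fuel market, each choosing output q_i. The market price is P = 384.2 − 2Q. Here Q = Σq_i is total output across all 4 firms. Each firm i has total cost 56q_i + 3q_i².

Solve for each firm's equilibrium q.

A representative firm's profit is π_i = q_i(384.2 − 2Q) − 56q_i − 3q_i², with Q = q_i + Σ_{j≠i} q_j.
First-order condition: 328.2 − 10q_i − 2Σ_{j≠i} q_j = 0.
In a symmetric equilibrium every firm chooses the same q, so Σ_{j≠i} q_j = 3q. The condition becomes 328.2 − 16q = 0, giving q = 328.2/16 = 20.5125.

20.5125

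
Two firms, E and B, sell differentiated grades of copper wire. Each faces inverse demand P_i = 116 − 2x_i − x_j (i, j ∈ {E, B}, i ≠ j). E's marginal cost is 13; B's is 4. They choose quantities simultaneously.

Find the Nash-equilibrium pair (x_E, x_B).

Firm E's profit: π = x_E(116 − 2x_E − x_B) − 13x_E.
∂π/∂x_E = 103 − 4x_E − x_B = 0 ⇒ x_E = 25.75 − 0.25x_B.
Similarly x_B = 28 − 0.25x_E.
Substituting the second reaction function into the first: x_E = 25.75 − 0.25(28 − 0.25x_E), which gives 0.9375x_E = 18.75 ⇒ x_E = 20.
Then x_B = 28 − 0.25·20 = 23.

20, 23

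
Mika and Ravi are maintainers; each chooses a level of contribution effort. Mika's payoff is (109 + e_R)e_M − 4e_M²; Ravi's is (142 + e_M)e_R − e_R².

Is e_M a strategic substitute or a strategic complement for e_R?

strategic complements

Expanding Mika's payoff: 109e_M + e_Re_M − 4e_M².
∂π/∂e_M = 109 + e_R − 8e_M = 0, so e_M = 13.625 + 0.125e_R.
The best-response slope de_M/de_R = 0.125 > 0: the reaction function is upward-sloping, so the choices are strategic complements.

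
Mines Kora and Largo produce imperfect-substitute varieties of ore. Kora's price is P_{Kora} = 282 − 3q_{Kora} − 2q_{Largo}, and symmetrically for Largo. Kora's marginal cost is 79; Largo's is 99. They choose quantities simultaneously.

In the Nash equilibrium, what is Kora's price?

158.875

Mine Kora's profit: π = q_{Kora}(282 − 3q_{Kora} − 2q_{Largo}) − 79q_{Kora}.
∂π/∂q_{Kora} = 203 − 6q_{Kora} − 2q_{Largo} = 0 ⇒ q_{Kora} = 203/6 − (1/3)q_{Largo}.
Similarly q_{Largo} = 30.5 − (1/3)q_{Kora}.
Solving the two reaction functions simultaneously: (1 − (−1/3)(−1/3))q_{Kora} = 203/6 − (1/3)·30.5, so (8/9)q_{Kora} = 71/3 and q_{Kora} = 26.625.
Then q_{Largo} = 30.5 − (1/3)·26.625 = 21.625.
P_{Kora} = 282 − 3·26.625 − 2·21.625 = 158.875.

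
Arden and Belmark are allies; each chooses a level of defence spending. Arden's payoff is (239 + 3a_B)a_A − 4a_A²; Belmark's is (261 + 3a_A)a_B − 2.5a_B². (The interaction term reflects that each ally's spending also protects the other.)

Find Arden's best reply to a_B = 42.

Expanding Arden's payoff: 239a_A + 3a_Ba_A − 4a_A².
∂π/∂a_A = 239 + 3a_B − 8a_A = 0, so a_A = 29.875 + 0.375a_B.
At a_B = 42: a_A = 29.875 + 0.375·42 = 45.625.

45.625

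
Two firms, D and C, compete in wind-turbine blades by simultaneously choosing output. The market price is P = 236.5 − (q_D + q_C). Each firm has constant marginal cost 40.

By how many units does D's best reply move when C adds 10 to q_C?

-5

Firm D's profit: π = q_D(236.5 − (q_D + q_C)) − 40q_D.
∂π/∂q_D = 196.5 − 2q_D − q_C = 0, so q_D = 98.25 − 0.5q_C.
The reaction-function slope is −0.5, so a 10-unit rise in q_C moves q_D by −0.5 × 10 = −5. D's best response falls — the actions are strategic substitutes.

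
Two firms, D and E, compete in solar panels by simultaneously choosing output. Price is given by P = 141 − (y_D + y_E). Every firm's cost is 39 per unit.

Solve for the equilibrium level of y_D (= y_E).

34

Firm D's profit: π = y_D(141 − (y_D + y_E)) − 39y_D.
∂π/∂y_D = 102 − 2y_D − y_E = 0, so y_D = 51 − 0.5y_E.
The game is symmetric, so in equilibrium y_E = y_D: the reaction function gives 1.5y_D = 51, hence y_D = 34.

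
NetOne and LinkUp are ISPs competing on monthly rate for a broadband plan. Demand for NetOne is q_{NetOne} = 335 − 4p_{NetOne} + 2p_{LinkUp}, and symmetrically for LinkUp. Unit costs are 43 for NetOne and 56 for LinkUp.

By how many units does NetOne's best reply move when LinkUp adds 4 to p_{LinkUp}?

1

NetOne's profit: π = (p_{NetOne} − 43)(335 − 4p_{NetOne} + 2p_{LinkUp}).
∂π/∂p_{NetOne} = 507 − 8p_{NetOne} + 2p_{LinkUp} = 0 ⇒ p_{NetOne} = 63.375 + 0.25p_{LinkUp}.
The reaction-function slope is 0.25, so a 4-unit rise in p_{LinkUp} moves p_{NetOne} by 0.25 × 4 = 1. NetOne's best response rises — the actions are strategic complements.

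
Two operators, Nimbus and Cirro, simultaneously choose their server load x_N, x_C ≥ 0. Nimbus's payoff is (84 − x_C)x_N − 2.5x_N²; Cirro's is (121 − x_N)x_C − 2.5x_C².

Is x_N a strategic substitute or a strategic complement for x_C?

Expanding Nimbus's payoff: 84x_N − x_Cx_N − 2.5x_N².
∂π/∂x_N = 84 − x_C − 5x_N = 0, so x_N = 16.8 − 0.2x_C.
The best-response slope dx_N/dx_C = −0.2 < 0: the reaction function is downward-sloping, so the choices are strategic substitutes.

strategic substitutes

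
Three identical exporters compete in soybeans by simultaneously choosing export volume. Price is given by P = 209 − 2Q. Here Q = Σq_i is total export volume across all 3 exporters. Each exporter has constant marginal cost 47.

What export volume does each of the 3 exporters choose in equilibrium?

A representative exporter's profit is π_i = q_i(209 − 2Q) − 47q_i, with Q = q_i + Σ_{j≠i} q_j.
First-order condition: 162 − 4q_i − 2Σ_{j≠i} q_j = 0.
With identical exporters, set every q_j = q: then 162 − 4q − 4q = 0, i.e. q = 162/8 = 20.25.

20.25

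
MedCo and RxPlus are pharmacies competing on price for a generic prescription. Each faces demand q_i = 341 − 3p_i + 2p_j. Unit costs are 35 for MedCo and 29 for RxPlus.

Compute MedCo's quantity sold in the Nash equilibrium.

MedCo's profit: π = (p_{MedCo} − 35)(341 − 3p_{MedCo} + 2p_{RxPlus}).
∂π/∂p_{MedCo} = 446 − 6p_{MedCo} + 2p_{RxPlus} = 0 ⇒ p_{MedCo} = 223/3 + (1/3)p_{RxPlus}.
Similarly p_{RxPlus} = 214/3 + (1/3)p_{MedCo}.
Substituting the second reaction function into the first: p_{MedCo} = 223/3 + (1/3)(214/3 + (1/3)p_{MedCo}), which gives (8/9)p_{MedCo} = 883/9 ⇒ p_{MedCo} = 110.375.
Then p_{RxPlus} = 214/3 + (1/3)·110.375 = 108.125.
q_{MedCo} = 341 − 3·110.375 + 2·108.125 = 226.125.

226.125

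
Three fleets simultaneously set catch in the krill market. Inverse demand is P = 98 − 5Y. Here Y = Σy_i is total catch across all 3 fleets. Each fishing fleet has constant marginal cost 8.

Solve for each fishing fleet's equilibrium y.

4.5

A representative fishing fleet's profit is π_i = y_i(98 − 5Y) − 8y_i, with Y = y_i + Σ_{j≠i} y_j.
First-order condition: 90 − 10y_i − 5Σ_{j≠i} y_j = 0.
Imposing symmetry (y_j = y for all j) turns Σ_{j≠i} y_j into 2y, so 90 = 20y and y = 4.5.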